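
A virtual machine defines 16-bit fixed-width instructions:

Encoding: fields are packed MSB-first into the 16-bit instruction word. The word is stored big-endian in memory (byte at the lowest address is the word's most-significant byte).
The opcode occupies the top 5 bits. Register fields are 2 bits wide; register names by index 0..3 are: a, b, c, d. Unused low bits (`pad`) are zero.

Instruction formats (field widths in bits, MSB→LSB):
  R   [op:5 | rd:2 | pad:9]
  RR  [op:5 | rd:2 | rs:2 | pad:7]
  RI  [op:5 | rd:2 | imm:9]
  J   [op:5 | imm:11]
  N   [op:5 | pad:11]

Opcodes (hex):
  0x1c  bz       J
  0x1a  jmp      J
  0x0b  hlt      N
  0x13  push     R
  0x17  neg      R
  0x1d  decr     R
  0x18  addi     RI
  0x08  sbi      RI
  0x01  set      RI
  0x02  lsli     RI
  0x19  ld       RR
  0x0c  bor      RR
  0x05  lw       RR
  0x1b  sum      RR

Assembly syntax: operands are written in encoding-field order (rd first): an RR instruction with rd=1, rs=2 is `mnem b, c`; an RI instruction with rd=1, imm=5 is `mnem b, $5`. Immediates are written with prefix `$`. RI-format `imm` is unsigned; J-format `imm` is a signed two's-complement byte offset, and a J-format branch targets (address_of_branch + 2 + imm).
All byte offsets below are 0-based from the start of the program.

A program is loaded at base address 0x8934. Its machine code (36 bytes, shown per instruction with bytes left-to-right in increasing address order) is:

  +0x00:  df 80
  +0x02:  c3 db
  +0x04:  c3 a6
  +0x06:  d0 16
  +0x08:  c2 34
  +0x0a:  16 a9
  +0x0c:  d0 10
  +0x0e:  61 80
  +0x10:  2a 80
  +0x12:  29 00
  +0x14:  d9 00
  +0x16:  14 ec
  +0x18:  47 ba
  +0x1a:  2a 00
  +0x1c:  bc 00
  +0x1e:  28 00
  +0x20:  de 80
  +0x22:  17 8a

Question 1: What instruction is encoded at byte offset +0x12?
lw a, c

off 0x12: read 29 00 as big → 0x2900
  top 5b → 0x5 → lw [RR]
  [10:9] rd=0 = a
  [8:7] rs=2 = c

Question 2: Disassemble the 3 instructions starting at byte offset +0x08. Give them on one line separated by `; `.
[08] c2 34 → 0xc234
  op=0xc234>>11=0x18 ⇒ addi (RI)
  rd: (w>>9)&0x3=0x1 → b
  imm: (w>>0)&0x1ff=0x34 → $52
[0a] 16 a9 → 0x16a9
  op=0x16a9>>11=0x2 ⇒ lsli (RI)
  rd: (w>>9)&0x3=0x3 → d
  imm: (w>>0)&0x1ff=0xa9 → $169
[0c] d0 10 → 0xd010
  op=0xd010>>11=0x1a ⇒ jmp (J)
  imm: (w>>0)&0x7ff=0x10 → $16

addi b, $52; lsli d, $169; jmp $16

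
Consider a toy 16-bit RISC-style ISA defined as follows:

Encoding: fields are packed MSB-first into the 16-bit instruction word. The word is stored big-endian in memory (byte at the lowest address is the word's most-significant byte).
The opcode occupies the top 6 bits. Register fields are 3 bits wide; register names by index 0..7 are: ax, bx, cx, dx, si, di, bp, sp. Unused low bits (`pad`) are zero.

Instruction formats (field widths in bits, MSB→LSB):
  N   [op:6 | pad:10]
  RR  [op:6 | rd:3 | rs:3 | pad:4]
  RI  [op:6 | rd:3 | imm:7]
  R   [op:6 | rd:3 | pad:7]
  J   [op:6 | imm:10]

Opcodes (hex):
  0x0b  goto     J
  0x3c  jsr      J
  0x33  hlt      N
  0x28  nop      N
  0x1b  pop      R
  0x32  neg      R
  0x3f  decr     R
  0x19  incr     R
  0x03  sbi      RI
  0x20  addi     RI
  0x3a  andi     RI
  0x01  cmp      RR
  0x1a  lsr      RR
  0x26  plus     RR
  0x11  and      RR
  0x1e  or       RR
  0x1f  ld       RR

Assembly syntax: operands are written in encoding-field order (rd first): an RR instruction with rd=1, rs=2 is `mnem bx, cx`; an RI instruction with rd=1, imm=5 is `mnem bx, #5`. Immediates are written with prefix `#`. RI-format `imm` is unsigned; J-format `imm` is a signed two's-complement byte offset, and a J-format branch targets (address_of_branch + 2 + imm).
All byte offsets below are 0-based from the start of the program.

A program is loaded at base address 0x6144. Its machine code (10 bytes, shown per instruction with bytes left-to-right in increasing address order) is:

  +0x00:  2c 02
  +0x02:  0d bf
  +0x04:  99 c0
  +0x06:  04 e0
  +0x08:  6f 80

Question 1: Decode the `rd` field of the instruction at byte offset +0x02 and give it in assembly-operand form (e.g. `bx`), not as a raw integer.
[02] 0d bf → 0x0dbf
  op=0x0dbf>>10=0x3 ⇒ sbi (RI)
  rd@[9:7]=0x3 ⇒ dx
  imm@[6:0]=0x3f ⇒ #63

dx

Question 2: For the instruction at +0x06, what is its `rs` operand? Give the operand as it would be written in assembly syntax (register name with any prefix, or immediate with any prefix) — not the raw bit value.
bp

[06] 04 e0 → 0x04e0
  opcode bits[15:10]=0x1: cmp/RR
  rd@[9:7]=0x1 ⇒ bx
  rs@[6:4]=0x6 ⇒ bp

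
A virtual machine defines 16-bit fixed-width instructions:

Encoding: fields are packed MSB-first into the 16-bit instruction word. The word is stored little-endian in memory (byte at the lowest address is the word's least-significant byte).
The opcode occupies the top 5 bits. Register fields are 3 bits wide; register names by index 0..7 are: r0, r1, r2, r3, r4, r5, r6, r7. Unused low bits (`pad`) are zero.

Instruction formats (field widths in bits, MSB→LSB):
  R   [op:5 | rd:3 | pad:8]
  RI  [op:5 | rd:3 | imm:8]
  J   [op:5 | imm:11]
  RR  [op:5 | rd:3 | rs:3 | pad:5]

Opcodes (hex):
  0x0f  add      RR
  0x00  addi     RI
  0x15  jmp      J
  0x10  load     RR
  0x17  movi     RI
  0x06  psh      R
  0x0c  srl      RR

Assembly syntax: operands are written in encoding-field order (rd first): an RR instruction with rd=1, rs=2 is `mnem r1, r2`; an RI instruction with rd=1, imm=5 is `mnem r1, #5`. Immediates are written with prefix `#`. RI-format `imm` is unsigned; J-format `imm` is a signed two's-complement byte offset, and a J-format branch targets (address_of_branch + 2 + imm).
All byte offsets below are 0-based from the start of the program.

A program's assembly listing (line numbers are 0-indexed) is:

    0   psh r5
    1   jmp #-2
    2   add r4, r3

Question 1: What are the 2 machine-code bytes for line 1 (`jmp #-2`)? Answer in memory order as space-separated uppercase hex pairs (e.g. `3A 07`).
FE AF

line 1 (jmp): pack op=0x15:5|imm=-2:11 = 0xaffe; little→ fe af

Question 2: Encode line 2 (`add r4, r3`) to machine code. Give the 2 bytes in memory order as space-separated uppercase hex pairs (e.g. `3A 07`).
line 2 (add): pack op=0xf:5|rd=4:3|rs=3:3|pad=0:5 = 0x7c60; little→ 60 7c

60 7C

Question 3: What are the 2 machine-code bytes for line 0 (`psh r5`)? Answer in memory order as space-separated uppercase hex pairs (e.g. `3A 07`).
00 35

0. psh fields op=0x6:5|rd=5:3|pad=0:8 → word 3500h → 00 35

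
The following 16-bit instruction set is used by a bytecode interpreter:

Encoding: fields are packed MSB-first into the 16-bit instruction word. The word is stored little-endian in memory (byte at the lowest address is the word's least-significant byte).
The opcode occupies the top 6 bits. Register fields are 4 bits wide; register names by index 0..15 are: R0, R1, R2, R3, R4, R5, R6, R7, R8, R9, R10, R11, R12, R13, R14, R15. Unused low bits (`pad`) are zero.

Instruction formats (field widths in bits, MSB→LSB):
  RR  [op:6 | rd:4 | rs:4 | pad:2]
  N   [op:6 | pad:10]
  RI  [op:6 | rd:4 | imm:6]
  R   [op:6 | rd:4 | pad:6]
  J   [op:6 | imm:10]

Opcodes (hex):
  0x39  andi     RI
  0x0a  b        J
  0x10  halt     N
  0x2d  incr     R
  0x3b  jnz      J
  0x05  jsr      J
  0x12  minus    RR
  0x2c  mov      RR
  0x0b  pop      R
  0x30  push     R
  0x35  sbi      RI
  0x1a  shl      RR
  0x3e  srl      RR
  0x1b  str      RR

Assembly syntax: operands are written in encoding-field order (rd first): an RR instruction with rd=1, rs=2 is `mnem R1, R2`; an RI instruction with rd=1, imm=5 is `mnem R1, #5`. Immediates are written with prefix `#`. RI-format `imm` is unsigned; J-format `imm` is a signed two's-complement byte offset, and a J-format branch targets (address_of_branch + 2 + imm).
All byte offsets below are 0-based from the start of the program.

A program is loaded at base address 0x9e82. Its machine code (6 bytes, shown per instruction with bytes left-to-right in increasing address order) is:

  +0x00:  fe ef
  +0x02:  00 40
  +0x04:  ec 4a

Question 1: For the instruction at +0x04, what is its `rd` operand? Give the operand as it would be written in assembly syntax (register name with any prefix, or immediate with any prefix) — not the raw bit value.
off 0x04: read ec 4a as little → 0x4aec
  op=0x4aec>>10=0x12 ⇒ minus (RR)
  [9:6] rd=11 = R11
  [5:2] rs=11 = R11

R11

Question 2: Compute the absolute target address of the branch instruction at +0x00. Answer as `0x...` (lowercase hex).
0x9e82

+0x00: fe ef ⇒ word 0xeffe (little)
  top 6b → 0x3b → jnz [J]
  [9:0] imm=1022 (s10→-2) = #-2
  target = base 0x9e82 + off 0x00 + 2 + imm -2 = 0x9e82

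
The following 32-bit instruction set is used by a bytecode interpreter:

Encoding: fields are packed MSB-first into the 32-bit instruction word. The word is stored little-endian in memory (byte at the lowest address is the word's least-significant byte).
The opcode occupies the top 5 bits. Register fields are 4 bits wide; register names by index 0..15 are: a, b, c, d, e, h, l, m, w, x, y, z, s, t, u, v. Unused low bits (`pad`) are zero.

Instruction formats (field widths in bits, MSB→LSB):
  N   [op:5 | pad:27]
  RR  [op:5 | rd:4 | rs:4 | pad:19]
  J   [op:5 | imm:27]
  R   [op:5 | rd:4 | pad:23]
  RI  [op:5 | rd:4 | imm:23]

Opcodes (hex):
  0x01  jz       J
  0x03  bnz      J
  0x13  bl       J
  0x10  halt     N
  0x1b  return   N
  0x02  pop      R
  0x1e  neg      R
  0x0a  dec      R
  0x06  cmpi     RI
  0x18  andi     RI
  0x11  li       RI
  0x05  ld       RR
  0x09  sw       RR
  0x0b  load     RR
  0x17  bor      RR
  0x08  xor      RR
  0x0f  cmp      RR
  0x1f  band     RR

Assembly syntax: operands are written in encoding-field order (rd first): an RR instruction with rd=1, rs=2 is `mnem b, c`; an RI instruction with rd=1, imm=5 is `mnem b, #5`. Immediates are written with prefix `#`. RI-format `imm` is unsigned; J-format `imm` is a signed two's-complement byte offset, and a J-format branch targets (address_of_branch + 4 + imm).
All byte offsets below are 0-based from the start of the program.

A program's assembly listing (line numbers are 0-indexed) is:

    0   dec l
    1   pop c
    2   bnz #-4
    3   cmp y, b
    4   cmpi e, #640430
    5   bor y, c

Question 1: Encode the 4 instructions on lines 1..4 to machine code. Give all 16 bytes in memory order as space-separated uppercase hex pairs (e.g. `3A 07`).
1. pop fields op=0x2:5|rd=2:4|pad=0:23 → word 11000000h → 00 00 00 11
2. bnz fields op=0x3:5|imm=-4:27 → word 1ffffffch → fc ff ff 1f
3. cmp fields op=0xf:5|rd=10:4|rs=1:4|pad=0:19 → word 7d080000h → 00 00 08 7d
4. cmpi fields op=0x6:5|rd=4:4|imm=640430:23 → word 3209c5aeh → ae c5 09 32

00 00 00 11 FC FF FF 1F 00 00 08 7D AE C5 09 32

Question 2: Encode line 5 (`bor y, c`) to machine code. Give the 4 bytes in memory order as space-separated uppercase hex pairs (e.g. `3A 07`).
5. bor fields op=0x17:5|rd=10:4|rs=2:4|pad=0:19 → word bd100000h → 00 00 10 bd

00 00 10 BD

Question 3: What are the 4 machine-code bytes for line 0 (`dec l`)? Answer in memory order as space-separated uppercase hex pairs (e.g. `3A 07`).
00 00 00 53

0. dec fields op=0xa:5|rd=6:4|pad=0:23 → word 53000000h → 00 00 00 53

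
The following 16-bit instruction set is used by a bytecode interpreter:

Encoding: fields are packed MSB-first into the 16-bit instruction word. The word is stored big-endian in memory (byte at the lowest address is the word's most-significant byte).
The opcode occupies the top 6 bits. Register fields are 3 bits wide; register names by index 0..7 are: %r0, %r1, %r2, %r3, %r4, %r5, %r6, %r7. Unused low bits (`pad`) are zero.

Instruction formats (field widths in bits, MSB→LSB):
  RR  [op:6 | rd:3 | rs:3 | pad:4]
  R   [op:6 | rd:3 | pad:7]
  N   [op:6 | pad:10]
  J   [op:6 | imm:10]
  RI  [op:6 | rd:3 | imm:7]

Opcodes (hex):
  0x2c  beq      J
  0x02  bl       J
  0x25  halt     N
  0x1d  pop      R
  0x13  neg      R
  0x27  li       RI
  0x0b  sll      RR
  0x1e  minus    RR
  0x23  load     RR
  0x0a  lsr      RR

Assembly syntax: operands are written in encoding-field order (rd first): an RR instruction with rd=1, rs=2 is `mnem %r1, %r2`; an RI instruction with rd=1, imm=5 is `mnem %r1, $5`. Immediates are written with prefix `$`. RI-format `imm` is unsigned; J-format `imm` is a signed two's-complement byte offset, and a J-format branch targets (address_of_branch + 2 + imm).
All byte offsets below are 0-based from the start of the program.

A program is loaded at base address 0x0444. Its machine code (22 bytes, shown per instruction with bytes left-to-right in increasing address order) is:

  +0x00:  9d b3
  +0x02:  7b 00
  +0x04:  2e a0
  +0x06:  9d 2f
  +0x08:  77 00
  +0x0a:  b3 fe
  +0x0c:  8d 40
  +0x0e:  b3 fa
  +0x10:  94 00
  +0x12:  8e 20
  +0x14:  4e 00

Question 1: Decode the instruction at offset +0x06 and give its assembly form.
li %r2, $47

off 0x06: read 9d 2f as big → 0x9d2f
  top 6b → 0x27 → li [RI]
  rd: (w>>7)&0x7=0x2 → %r2
  imm: (w>>0)&0x7f=0x2f → $47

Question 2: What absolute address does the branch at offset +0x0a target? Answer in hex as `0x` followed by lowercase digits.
[0a] b3 fe → 0xb3fe
  opcode bits[15:10]=0x2c: beq/J
  imm: (w>>0)&0x3ff=0x3fe (s10→-2) → $-2
  target = base 0x0444 + off 0x0a + 2 + imm -2 = 0x044e

0x044e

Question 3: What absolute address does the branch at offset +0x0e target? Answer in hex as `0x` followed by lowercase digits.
+0x0e: b3 fa ⇒ word 0xb3fa (big)
  top 6b → 0x2c → beq [J]
  [9:0] imm=1018 (s10→-6) = $-6
  target = base 0x0444 + off 0x0e + 2 + imm -6 = 0x044e

0x044e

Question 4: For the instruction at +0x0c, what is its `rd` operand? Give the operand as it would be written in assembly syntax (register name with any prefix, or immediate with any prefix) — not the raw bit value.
off 0x0c: read 8d 40 as big → 0x8d40
  top 6b → 0x23 → load [RR]
  rd: (w>>7)&0x7=0x2 → %r2
  rs: (w>>4)&0x7=0x4 → %r4

%r2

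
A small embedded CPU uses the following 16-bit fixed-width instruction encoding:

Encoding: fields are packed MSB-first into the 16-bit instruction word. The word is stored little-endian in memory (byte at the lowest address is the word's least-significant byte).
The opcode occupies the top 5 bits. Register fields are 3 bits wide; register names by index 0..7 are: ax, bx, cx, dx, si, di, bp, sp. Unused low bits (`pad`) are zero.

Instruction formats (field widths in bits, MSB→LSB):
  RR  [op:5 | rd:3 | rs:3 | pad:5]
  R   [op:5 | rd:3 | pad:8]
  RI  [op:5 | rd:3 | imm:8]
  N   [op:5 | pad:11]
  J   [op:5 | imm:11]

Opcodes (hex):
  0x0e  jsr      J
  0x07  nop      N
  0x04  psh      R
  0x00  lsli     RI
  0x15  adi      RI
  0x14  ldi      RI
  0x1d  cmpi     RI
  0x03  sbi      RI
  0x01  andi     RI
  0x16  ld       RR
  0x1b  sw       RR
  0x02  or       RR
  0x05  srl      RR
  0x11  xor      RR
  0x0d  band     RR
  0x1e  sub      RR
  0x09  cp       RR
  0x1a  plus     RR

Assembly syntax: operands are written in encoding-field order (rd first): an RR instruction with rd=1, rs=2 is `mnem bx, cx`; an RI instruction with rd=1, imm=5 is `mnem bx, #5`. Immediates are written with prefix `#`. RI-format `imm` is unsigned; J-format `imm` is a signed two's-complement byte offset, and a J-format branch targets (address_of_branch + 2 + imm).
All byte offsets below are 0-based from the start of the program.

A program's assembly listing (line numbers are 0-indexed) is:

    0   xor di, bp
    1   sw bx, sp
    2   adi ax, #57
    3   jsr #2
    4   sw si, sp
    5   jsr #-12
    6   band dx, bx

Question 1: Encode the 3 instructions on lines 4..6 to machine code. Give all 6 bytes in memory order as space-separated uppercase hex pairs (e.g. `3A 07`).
4. sw fields op=0x1b:5|rd=4:3|rs=7:3|pad=0:5 → word dce0h → e0 dc
5. jsr fields op=0xe:5|imm=-12:11 → word 77f4h → f4 77
6. band fields op=0xd:5|rd=3:3|rs=1:3|pad=0:5 → word 6b20h → 20 6b

E0 DC F4 77 20 6B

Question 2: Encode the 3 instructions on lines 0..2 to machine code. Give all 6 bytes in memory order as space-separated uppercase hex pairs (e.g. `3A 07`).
C0 8D E0 D9 39 A8

0. xor fields op=0x11:5|rd=5:3|rs=6:3|pad=0:5 → word 8dc0h → c0 8d
1. sw fields op=0x1b:5|rd=1:3|rs=7:3|pad=0:5 → word d9e0h → e0 d9
2. adi fields op=0x15:5|rd=0:3|imm=57:8 → word a839h → 39 a8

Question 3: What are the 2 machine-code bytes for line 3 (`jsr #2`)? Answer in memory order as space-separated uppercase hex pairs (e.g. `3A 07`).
02 70

L3: jsr op=0xe:5|imm=2:11 ⇒ 0x7002 ⇒ little 02 70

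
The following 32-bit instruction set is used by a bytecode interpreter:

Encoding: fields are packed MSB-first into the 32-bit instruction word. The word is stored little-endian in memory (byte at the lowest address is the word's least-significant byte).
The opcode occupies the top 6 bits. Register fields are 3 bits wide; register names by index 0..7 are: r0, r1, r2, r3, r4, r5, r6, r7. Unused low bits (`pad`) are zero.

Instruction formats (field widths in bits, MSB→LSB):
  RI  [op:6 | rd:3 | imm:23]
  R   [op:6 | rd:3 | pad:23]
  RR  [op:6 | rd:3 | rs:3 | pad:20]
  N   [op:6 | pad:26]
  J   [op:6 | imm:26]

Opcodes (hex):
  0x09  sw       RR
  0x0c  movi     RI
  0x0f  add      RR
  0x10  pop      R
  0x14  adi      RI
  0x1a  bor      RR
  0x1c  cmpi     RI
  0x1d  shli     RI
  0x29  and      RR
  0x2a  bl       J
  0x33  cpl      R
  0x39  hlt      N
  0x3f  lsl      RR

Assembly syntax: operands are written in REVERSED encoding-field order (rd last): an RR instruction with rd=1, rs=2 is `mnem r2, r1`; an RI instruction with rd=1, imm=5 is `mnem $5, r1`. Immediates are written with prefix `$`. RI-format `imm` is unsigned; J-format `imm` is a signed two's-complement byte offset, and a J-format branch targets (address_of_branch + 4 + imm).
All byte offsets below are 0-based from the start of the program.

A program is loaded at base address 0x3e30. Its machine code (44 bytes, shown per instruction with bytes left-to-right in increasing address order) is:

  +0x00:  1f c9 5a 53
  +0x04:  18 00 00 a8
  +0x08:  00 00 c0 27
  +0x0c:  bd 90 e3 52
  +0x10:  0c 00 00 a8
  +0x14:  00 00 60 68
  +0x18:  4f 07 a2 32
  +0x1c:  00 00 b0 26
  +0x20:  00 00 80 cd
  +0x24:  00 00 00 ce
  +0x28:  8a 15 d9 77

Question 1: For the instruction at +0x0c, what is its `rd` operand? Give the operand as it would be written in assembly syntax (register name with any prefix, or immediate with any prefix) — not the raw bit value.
r5

[0c] bd 90 e3 52 → 0x52e390bd
  top 6b → 0x14 → adi [RI]
  rd: (w>>23)&0x7=0x5 → r5
  imm: (w>>0)&0x7fffff=0x6390bd → $6525117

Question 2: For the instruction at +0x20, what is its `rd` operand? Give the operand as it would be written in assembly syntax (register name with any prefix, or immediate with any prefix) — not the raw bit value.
r3

off 0x20: read 00 00 80 cd as little → 0xcd800000
  top 6b → 0x33 → cpl [R]
  rd@[25:23]=0x3 ⇒ r3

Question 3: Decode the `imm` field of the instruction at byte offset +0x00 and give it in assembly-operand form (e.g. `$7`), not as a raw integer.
$5949727

off 0x00: read 1f c9 5a 53 as little → 0x535ac91f
  top 6b → 0x14 → adi [RI]
  rd@[25:23]=0x6 ⇒ r6
  imm@[22:0]=0x5ac91f ⇒ $5949727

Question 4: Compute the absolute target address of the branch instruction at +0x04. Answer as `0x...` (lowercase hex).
@+04  little-endian(18 00 00 a8) = 0xa8000018
  top 6b → 0x2a → bl [J]
  imm: (w>>0)&0x3ffffff=0x18 → $24
  target = base 0x3e30 + off 0x04 + 4 + imm 24 = 0x3e50

0x3e50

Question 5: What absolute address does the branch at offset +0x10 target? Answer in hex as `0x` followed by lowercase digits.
off 0x10: read 0c 00 00 a8 as little → 0xa800000c
  top 6b → 0x2a → bl [J]
  imm: (w>>0)&0x3ffffff=0xc → $12
  target = base 0x3e30 + off 0x10 + 4 + imm 12 = 0x3e50

0x3e50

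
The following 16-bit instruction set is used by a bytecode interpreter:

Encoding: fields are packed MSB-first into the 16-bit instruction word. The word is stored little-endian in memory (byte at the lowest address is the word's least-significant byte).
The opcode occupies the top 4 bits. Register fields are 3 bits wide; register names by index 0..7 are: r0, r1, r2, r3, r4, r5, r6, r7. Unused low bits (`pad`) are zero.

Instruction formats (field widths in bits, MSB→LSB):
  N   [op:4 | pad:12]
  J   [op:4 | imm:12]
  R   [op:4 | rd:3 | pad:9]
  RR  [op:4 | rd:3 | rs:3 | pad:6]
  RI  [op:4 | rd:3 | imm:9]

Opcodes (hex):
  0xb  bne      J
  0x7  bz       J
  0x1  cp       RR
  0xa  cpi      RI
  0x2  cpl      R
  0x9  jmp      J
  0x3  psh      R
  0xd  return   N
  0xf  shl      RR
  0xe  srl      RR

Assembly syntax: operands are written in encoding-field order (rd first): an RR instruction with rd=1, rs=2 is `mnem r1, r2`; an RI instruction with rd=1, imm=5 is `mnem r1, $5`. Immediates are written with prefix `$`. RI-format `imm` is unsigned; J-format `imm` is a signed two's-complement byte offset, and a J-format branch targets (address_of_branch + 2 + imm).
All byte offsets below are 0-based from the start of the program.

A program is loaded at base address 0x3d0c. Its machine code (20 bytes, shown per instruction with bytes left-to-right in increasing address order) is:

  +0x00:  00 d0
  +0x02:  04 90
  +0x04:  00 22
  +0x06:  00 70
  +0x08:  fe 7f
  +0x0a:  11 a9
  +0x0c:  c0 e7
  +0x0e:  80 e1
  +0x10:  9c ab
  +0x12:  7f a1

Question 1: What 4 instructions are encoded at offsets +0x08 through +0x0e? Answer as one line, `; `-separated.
bz $-2; cpi r4, $273; srl r3, r7; srl r0, r6

@+08  little-endian(fe 7f) = 0x7ffe
  opcode bits[15:12]=0x7: bz/J
  imm@[11:0]=0xffe (s12→-2) ⇒ $-2
@+0a  little-endian(11 a9) = 0xa911
  opcode bits[15:12]=0xa: cpi/RI
  rd@[11:9]=0x4 ⇒ r4
  imm@[8:0]=0x111 ⇒ $273
@+0c  little-endian(c0 e7) = 0xe7c0
  opcode bits[15:12]=0xe: srl/RR
  rd@[11:9]=0x3 ⇒ r3
  rs@[8:6]=0x7 ⇒ r7
@+0e  little-endian(80 e1) = 0xe180
  opcode bits[15:12]=0xe: srl/RR
  rd@[11:9]=0x0 ⇒ r0
  rs@[8:6]=0x6 ⇒ r6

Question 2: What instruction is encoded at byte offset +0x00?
+0x00: 00 d0 ⇒ word 0xd000 (little)
  op=0xd000>>12=0xd ⇒ return (N)

return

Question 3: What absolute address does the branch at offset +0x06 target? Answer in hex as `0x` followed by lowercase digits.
0x3d14

off 0x06: read 00 70 as little → 0x7000
  op=0x7000>>12=0x7 ⇒ bz (J)
  [11:0] imm=0 = $0
  target = base 0x3d0c + off 0x06 + 2 + imm 0 = 0x3d14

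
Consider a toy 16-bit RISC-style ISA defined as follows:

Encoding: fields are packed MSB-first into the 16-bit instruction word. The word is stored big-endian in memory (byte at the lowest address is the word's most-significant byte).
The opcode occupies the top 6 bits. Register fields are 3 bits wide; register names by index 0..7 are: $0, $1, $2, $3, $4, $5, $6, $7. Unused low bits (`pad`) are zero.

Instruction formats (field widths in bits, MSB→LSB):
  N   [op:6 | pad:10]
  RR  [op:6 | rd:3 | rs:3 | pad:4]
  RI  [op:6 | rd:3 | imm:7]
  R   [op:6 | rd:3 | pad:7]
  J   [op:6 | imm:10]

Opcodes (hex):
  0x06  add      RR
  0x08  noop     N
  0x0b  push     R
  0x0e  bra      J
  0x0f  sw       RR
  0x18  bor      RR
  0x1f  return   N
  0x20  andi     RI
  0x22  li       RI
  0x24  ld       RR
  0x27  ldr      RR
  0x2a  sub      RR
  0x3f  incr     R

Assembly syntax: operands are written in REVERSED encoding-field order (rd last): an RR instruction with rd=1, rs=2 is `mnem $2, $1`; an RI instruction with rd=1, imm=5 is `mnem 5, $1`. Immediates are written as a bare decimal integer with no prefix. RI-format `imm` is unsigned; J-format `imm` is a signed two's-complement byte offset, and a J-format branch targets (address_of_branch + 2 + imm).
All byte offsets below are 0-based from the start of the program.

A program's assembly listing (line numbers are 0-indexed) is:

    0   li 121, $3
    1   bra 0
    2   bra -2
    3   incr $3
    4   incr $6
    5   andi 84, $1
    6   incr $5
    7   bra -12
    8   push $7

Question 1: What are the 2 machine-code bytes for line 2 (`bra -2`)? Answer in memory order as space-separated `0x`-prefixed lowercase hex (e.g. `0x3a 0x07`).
0x3b 0xfe

line 2 (bra): pack op=0xe:6|imm=-2:10 = 0x3bfe; big→ 3b fe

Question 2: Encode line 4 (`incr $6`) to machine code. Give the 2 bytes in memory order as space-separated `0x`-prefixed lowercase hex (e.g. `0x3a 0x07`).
L4: incr op=0x3f:6|rd=6:3|pad=0:7 ⇒ 0xff00 ⇒ big ff 00

0xff 0x00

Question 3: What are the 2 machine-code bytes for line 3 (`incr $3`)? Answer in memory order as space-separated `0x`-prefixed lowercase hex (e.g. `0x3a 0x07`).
L3: incr op=0x3f:6|rd=3:3|pad=0:7 ⇒ 0xfd80 ⇒ big fd 80

0xfd 0x80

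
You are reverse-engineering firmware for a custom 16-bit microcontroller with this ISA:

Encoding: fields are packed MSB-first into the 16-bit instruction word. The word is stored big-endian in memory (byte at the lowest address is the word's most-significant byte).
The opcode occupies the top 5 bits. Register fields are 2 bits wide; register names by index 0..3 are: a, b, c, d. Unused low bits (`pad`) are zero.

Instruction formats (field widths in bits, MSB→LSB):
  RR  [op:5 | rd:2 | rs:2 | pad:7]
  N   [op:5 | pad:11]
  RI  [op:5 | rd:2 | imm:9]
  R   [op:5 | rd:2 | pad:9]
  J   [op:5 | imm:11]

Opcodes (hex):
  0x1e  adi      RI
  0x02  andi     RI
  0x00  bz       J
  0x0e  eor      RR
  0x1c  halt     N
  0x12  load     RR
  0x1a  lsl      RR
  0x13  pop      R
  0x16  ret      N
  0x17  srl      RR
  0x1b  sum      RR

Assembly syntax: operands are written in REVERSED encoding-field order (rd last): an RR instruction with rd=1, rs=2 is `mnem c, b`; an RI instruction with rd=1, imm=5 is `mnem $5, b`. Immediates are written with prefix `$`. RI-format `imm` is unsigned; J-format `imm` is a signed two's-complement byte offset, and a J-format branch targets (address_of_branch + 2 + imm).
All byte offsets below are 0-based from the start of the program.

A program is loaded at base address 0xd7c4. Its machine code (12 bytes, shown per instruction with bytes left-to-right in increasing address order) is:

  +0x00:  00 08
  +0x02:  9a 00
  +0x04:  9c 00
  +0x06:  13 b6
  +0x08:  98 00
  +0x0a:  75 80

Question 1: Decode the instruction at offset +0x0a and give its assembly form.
eor d, c

[0a] 75 80 → 0x7580
  op=0x7580>>11=0xe ⇒ eor (RR)
  [10:9] rd=2 = c
  [8:7] rs=3 = d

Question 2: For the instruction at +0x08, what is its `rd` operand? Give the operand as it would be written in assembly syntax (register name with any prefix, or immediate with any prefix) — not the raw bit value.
a

@+08  big-endian(98 00) = 0x9800
  op=0x9800>>11=0x13 ⇒ pop (R)
  [10:9] rd=0 = a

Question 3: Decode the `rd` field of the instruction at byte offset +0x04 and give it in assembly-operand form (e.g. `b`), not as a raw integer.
+0x04: 9c 00 ⇒ word 0x9c00 (big)
  top 5b → 0x13 → pop [R]
  [10:9] rd=2 = c

c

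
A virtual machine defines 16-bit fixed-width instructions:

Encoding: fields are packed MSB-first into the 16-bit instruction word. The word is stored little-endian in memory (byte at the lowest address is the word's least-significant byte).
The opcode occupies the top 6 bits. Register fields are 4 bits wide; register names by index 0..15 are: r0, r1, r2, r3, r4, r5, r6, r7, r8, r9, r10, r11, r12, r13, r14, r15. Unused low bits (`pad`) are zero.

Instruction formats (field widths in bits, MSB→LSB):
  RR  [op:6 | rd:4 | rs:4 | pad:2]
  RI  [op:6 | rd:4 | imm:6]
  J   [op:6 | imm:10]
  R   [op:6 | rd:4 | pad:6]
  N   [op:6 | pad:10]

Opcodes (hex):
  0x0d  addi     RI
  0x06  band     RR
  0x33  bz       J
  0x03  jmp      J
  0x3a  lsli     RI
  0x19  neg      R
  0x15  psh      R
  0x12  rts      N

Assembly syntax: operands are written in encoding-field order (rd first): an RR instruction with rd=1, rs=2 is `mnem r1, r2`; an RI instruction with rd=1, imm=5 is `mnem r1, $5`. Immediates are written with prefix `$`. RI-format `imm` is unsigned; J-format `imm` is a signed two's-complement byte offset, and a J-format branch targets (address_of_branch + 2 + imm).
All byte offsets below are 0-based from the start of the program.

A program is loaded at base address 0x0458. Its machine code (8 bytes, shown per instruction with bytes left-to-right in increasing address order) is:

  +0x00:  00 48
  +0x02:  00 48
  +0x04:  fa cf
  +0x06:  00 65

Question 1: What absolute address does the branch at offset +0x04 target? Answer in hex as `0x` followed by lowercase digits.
@+04  little-endian(fa cf) = 0xcffa
  op=0xcffa>>10=0x33 ⇒ bz (J)
  imm@[9:0]=0x3fa (s10→-6) ⇒ $-6
  target = base 0x0458 + off 0x04 + 2 + imm -6 = 0x0458

0x0458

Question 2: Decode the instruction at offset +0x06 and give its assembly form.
neg r4

+0x06: 00 65 ⇒ word 0x6500 (little)
  top 6b → 0x19 → neg [R]
  [9:6] rd=4 = r4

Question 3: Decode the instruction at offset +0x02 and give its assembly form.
rts

@+02  little-endian(00 48) = 0x4800
  opcode bits[15:10]=0x12: rts/N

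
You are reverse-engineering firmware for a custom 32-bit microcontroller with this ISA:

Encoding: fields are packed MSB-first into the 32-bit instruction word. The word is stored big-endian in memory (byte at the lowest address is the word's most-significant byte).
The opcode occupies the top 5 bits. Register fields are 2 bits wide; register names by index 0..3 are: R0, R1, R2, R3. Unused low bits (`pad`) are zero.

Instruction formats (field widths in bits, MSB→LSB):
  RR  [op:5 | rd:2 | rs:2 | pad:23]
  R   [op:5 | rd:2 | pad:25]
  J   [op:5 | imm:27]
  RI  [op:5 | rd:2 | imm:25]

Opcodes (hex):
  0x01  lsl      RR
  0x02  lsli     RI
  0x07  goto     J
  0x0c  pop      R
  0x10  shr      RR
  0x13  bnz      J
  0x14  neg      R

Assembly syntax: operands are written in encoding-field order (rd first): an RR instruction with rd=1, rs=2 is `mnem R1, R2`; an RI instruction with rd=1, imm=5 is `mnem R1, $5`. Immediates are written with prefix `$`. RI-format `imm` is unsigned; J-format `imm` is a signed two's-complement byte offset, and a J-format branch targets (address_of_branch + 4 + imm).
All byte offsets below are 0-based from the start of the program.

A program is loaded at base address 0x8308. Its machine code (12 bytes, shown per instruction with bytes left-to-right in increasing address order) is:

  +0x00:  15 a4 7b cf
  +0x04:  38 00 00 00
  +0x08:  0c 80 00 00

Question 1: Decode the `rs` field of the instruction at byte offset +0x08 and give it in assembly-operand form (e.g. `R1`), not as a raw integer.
[08] 0c 80 00 00 → 0x0c800000
  op=0x0c800000>>27=0x1 ⇒ lsl (RR)
  [26:25] rd=2 = R2
  [24:23] rs=1 = R1

R1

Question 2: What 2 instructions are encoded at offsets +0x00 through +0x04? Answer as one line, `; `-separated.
lsli R2, $27556815; goto $0

off 0x00: read 15 a4 7b cf as big → 0x15a47bcf
  op=0x15a47bcf>>27=0x2 ⇒ lsli (RI)
  rd: (w>>25)&0x3=0x2 → R2
  imm: (w>>0)&0x1ffffff=0x1a47bcf → $27556815
off 0x04: read 38 00 00 00 as big → 0x38000000
  op=0x38000000>>27=0x7 ⇒ goto (J)
  imm: (w>>0)&0x7ffffff=0x0 → $0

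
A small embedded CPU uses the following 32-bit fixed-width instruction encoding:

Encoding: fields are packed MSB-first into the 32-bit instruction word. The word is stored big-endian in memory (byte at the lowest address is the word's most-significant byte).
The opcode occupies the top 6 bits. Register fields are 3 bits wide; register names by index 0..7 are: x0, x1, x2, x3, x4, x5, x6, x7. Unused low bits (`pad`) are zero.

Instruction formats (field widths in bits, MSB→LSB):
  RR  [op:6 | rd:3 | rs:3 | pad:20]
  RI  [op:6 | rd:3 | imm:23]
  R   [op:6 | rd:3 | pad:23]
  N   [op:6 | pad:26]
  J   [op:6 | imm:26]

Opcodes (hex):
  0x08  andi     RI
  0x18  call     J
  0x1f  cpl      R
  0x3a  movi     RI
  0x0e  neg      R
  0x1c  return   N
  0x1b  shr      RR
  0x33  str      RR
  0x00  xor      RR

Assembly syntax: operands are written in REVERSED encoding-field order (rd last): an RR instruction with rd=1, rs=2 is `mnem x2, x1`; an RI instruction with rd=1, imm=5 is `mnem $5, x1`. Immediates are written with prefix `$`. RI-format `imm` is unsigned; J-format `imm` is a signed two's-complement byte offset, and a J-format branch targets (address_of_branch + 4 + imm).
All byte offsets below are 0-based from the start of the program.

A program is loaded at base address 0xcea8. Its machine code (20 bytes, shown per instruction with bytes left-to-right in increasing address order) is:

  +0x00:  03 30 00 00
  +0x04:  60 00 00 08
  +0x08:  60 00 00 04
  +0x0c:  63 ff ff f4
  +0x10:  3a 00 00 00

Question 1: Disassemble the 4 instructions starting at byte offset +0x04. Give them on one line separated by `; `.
[04] 60 00 00 08 → 0x60000008
  top 6b → 0x18 → call [J]
  [25:0] imm=8 = $8
[08] 60 00 00 04 → 0x60000004
  top 6b → 0x18 → call [J]
  [25:0] imm=4 = $4
[0c] 63 ff ff f4 → 0x63fffff4
  top 6b → 0x18 → call [J]
  [25:0] imm=67108852 (s26→-12) = $-12
[10] 3a 00 00 00 → 0x3a000000
  top 6b → 0xe → neg [R]
  [25:23] rd=4 = x4

call $8; call $4; call $-12; neg x4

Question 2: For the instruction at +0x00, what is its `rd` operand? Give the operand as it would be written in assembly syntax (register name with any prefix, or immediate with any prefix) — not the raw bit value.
x6

+0x00: 03 30 00 00 ⇒ word 0x03300000 (big)
  op=0x03300000>>26=0x0 ⇒ xor (RR)
  [25:23] rd=6 = x6
  [22:20] rs=3 = x3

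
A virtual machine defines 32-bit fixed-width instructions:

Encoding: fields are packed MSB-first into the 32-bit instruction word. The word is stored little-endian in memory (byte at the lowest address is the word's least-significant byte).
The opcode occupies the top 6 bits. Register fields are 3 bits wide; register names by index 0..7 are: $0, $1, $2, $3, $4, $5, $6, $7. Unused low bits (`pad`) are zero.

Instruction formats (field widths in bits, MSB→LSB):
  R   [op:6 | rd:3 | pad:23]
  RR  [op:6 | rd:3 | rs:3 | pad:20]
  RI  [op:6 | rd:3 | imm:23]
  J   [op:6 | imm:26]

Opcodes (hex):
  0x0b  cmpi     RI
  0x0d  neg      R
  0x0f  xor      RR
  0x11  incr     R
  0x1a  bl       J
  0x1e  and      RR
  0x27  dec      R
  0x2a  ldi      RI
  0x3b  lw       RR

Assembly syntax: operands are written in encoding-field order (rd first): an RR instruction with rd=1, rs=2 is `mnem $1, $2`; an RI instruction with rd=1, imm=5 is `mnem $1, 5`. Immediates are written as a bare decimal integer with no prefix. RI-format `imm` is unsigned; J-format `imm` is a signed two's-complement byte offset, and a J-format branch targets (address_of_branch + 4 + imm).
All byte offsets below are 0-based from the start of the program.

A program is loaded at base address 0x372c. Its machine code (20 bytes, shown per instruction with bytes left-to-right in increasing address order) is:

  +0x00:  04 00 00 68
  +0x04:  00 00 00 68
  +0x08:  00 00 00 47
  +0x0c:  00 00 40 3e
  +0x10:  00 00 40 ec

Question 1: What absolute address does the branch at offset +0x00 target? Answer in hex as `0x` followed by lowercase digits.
@+00  little-endian(04 00 00 68) = 0x68000004
  top 6b → 0x1a → bl [J]
  imm: (w>>0)&0x3ffffff=0x4 → 4
  target = base 0x372c + off 0x00 + 4 + imm 4 = 0x3734

0x3734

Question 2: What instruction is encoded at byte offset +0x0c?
[0c] 00 00 40 3e → 0x3e400000
  top 6b → 0xf → xor [RR]
  [25:23] rd=4 = $4
  [22:20] rs=4 = $4

xor $4, $4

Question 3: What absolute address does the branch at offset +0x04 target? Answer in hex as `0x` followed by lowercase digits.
[04] 00 00 00 68 → 0x68000000
  opcode bits[31:26]=0x1a: bl/J
  imm@[25:0]=0x0 ⇒ 0
  target = base 0x372c + off 0x04 + 4 + imm 0 = 0x3734

0x3734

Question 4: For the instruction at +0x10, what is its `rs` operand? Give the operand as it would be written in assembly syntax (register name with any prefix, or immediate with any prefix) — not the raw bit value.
$4

+0x10: 00 00 40 ec ⇒ word 0xec400000 (little)
  op=0xec400000>>26=0x3b ⇒ lw (RR)
  [25:23] rd=0 = $0
  [22:20] rs=4 = $4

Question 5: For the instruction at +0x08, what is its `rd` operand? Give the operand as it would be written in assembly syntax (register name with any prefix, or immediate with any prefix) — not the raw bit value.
$6

+0x08: 00 00 00 47 ⇒ word 0x47000000 (little)
  opcode bits[31:26]=0x11: incr/R
  [25:23] rd=6 = $6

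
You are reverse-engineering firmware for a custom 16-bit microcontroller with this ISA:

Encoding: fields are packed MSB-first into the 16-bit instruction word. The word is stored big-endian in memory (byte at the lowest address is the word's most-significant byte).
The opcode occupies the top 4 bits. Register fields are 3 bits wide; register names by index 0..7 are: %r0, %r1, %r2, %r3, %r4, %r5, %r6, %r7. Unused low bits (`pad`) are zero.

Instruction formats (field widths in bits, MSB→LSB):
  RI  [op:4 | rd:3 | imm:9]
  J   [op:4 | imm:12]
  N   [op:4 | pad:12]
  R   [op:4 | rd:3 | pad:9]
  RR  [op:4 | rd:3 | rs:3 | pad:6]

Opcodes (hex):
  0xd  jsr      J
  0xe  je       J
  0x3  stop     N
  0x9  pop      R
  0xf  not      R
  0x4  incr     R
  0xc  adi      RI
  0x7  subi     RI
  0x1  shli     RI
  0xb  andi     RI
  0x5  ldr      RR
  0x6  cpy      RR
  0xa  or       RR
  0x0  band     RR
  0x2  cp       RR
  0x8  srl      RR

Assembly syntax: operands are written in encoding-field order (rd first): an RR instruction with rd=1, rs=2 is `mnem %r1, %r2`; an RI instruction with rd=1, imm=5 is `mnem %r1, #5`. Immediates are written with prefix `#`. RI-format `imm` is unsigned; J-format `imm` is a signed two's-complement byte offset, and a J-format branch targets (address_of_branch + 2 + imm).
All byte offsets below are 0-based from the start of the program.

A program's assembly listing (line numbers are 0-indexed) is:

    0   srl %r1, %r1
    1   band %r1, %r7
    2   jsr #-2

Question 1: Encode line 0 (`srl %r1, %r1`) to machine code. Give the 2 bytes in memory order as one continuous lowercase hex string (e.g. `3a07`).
L0: srl op=0x8:4|rd=1:3|rs=1:3|pad=0:6 ⇒ 0x8240 ⇒ big 82 40

8240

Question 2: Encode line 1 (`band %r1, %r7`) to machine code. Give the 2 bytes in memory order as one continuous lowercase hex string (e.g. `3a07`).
03c0

line 1 (band): pack op=0x0:4|rd=1:3|rs=7:3|pad=0:6 = 0x03c0; big→ 03 c0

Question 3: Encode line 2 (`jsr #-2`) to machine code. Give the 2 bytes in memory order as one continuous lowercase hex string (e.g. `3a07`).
2. jsr fields op=0xd:4|imm=-2:12 → word dffeh → df fe

dffe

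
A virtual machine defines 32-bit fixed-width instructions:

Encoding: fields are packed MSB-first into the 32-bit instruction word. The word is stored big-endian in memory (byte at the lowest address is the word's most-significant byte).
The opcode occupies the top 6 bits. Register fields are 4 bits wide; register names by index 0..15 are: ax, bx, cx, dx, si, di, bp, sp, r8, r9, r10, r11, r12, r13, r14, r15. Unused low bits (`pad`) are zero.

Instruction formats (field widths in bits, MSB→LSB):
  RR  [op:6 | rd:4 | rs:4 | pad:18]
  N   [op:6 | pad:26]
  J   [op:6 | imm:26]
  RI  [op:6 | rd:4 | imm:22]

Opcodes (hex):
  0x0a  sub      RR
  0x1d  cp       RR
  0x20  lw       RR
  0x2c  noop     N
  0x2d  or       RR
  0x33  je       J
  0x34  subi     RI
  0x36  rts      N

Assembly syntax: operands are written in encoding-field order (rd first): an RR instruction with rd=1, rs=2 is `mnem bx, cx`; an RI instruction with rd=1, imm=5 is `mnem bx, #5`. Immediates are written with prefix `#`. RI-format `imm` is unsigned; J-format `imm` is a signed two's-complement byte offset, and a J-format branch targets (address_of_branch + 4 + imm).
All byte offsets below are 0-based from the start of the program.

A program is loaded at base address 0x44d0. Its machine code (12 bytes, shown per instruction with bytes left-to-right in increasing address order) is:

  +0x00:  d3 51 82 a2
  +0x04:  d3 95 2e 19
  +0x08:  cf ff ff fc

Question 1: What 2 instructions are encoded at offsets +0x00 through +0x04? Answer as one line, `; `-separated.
@+00  big-endian(d3 51 82 a2) = 0xd35182a2
  top 6b → 0x34 → subi [RI]
  rd: (w>>22)&0xf=0xd → r13
  imm: (w>>0)&0x3fffff=0x1182a2 → #1147554
@+04  big-endian(d3 95 2e 19) = 0xd3952e19
  top 6b → 0x34 → subi [RI]
  rd: (w>>22)&0xf=0xe → r14
  imm: (w>>0)&0x3fffff=0x152e19 → #1388057

subi r13, #1147554; subi r14, #1388057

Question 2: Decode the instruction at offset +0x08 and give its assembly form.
+0x08: cf ff ff fc ⇒ word 0xcffffffc (big)
  opcode bits[31:26]=0x33: je/J
  [25:0] imm=67108860 (s26→-4) = #-4

je #-4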